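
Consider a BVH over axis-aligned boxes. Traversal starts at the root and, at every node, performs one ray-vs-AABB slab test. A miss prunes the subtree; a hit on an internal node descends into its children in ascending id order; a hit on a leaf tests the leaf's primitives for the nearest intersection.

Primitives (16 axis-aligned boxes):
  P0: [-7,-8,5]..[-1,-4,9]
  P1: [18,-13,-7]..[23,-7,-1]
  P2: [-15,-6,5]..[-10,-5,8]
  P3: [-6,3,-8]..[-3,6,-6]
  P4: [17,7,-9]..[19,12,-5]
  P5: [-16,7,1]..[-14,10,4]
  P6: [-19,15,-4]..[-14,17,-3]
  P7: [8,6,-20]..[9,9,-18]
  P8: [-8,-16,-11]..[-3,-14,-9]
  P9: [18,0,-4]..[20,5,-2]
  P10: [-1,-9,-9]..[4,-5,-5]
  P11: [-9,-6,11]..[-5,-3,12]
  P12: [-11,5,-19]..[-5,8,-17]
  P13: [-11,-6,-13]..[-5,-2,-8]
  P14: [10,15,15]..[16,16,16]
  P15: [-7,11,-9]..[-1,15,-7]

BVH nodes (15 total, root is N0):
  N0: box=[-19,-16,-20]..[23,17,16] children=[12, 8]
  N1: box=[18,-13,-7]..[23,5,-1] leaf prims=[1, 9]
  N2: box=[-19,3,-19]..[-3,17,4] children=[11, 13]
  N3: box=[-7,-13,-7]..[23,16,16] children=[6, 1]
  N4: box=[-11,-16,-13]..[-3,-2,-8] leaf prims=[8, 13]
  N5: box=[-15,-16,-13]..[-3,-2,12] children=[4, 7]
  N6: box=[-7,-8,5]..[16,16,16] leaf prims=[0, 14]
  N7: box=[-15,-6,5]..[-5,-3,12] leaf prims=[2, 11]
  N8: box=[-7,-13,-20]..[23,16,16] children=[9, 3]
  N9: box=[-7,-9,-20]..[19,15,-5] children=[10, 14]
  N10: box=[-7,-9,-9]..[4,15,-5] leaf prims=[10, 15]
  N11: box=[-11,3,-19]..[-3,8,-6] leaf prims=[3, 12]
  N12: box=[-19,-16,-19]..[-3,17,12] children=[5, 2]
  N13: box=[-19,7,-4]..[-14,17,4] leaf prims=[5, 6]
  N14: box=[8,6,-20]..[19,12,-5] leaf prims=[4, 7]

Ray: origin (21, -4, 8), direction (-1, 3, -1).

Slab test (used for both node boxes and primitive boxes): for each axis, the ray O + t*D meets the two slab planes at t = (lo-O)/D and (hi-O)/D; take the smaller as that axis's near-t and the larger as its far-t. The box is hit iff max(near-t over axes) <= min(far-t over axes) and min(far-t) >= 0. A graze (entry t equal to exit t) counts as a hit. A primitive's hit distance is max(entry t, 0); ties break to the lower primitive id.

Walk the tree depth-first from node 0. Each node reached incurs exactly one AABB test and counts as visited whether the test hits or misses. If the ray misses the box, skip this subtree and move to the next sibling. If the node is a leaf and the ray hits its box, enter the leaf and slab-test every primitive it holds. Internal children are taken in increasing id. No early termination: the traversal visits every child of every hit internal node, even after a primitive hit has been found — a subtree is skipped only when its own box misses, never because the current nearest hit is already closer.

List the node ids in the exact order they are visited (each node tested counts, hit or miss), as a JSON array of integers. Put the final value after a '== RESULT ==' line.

Trace the traversal:
N0 x:[-2,40] y:[-4,7] z:[-8,28] -> hit [-2,7], descend [8, 12]
  N8 x:[-2,28] y:[-3,20/3] z:[-8,28] -> hit [-2,20/3], descend [3, 9]
    N3 x:[-2,28] y:[-3,20/3] z:[-8,15] -> hit [-2,20/3], descend [1, 6]
      N1 x:[-2,3] y:[-3,3] z:[9,15] -> miss, prune
      N6 x:[5,28] y:[-4/3,20/3] z:[-8,3] -> miss, prune
    N9 x:[2,28] y:[-5/3,19/3] z:[13,28] -> miss, prune
  N12 x:[24,40] y:[-4,7] z:[-4,27] -> miss, prune

7 AABB tests over nodes [0, 8, 3, 1, 6, 9, 12]; 0 leaves entered; closest miss.

== RESULT ==
[0, 8, 3, 1, 6, 9, 12]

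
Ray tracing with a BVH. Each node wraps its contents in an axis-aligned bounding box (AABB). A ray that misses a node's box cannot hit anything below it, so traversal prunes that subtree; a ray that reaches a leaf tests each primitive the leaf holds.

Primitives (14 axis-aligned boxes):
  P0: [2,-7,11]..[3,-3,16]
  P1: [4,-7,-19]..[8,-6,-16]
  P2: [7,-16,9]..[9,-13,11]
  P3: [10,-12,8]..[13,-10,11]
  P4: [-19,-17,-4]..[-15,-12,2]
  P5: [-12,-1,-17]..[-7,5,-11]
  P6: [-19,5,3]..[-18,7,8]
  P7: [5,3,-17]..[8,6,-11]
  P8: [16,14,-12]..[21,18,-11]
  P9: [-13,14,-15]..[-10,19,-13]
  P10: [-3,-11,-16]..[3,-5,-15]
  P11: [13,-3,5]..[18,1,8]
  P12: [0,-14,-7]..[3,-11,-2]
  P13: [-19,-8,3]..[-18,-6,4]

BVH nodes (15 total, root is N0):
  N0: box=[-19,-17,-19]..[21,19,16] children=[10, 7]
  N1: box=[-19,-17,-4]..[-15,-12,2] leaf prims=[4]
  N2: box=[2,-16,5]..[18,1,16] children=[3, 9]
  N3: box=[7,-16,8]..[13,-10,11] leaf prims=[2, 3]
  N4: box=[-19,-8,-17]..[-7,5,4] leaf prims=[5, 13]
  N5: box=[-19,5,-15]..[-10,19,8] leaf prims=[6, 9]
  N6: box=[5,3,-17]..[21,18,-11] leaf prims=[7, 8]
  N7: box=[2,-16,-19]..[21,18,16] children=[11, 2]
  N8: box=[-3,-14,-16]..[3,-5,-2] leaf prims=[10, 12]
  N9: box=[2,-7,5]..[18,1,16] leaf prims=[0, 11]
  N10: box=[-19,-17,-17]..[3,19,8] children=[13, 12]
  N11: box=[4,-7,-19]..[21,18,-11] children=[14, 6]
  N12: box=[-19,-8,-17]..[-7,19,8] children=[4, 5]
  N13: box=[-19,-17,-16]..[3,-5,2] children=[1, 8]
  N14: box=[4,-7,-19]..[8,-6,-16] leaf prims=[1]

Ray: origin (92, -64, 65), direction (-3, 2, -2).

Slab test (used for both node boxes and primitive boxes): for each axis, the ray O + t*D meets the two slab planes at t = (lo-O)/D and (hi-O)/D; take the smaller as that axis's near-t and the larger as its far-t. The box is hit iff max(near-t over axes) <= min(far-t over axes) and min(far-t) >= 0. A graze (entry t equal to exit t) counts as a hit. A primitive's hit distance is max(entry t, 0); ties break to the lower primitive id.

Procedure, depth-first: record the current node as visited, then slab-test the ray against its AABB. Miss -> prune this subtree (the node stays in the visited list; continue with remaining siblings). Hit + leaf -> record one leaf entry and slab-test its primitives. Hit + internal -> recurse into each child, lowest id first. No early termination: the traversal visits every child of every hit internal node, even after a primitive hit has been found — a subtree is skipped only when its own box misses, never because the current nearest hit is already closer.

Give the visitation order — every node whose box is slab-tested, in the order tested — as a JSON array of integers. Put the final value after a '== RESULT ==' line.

Trace the traversal:
N0 x:[71/3,37] y:[47/2,83/2] z:[49/2,42] -> hit [49/2,37], descend [7, 10]
  N7 x:[71/3,30] y:[24,41] z:[49/2,42] -> hit [49/2,30], descend [2, 11]
    N2 x:[74/3,30] y:[24,65/2] z:[49/2,30] -> hit [74/3,30], descend [3, 9]
      N3 x:[79/3,85/3] y:[24,27] z:[27,57/2] -> hit [27,27] leaf, test {P2(miss), P3@t=27}
      N9 x:[74/3,30] y:[57/2,65/2] z:[49/2,30] -> hit [57/2,30] leaf, test {P0(miss), P11(miss)}
    N11 x:[71/3,88/3] y:[57/2,41] z:[38,42] -> miss, prune
  N10 x:[89/3,37] y:[47/2,83/2] z:[57/2,41] -> hit [89/3,37], descend [12, 13]
    N12 x:[33,37] y:[28,83/2] z:[57/2,41] -> hit [33,37], descend [4, 5]
      N4 x:[33,37] y:[28,69/2] z:[61/2,41] -> hit [33,69/2] leaf, test {P5(miss), P13(miss)}
      N5 x:[34,37] y:[69/2,83/2] z:[57/2,40] -> hit [69/2,37] leaf, test {P6(miss), P9(miss)}
    N13 x:[89/3,37] y:[47/2,59/2] z:[63/2,81/2] -> miss, prune

Summary -> nodes [0, 7, 2, 3, 9, 11, 10, 12, 4, 5, 13]; box-tests=11; leaf-entries=4; first=P3

== RESULT ==
[0, 7, 2, 3, 9, 11, 10, 12, 4, 5, 13]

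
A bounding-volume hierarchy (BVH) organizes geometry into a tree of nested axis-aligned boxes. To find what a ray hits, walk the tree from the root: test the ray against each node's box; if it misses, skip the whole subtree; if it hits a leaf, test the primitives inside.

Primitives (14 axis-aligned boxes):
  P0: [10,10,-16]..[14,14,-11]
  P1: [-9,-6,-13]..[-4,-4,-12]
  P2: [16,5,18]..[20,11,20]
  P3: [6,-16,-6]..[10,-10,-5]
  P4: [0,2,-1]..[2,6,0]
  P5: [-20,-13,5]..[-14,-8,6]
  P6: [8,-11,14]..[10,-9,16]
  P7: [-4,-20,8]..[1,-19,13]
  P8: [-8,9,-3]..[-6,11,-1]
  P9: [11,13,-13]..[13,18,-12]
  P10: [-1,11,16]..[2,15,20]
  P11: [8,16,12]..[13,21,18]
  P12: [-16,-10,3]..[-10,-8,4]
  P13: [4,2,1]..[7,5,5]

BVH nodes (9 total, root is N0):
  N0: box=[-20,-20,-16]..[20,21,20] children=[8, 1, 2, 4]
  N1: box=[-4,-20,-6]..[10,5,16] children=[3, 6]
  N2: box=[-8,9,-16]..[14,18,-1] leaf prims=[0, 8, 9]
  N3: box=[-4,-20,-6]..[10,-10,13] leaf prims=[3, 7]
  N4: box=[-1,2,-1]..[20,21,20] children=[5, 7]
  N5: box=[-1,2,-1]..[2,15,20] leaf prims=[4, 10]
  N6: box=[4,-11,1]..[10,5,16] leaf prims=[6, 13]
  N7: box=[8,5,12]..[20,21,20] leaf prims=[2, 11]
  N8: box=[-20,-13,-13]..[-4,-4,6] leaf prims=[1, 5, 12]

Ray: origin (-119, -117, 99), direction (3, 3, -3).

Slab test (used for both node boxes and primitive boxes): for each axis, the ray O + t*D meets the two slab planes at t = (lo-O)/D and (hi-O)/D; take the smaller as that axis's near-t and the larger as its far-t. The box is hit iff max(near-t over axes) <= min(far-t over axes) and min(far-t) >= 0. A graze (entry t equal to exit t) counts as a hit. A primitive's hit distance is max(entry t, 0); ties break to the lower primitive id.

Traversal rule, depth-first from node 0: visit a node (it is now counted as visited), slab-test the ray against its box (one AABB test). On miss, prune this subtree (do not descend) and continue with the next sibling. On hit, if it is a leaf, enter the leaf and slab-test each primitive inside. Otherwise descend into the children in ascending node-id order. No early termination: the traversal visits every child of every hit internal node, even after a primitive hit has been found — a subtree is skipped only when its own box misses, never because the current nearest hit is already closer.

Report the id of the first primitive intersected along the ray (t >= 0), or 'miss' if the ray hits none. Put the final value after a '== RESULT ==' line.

Trace the traversal:
N0 x:[33,139/3] y:[97/3,46] z:[79/3,115/3] -> hit [33,115/3], descend [1, 2, 4, 8]
  N1 x:[115/3,43] y:[97/3,122/3] z:[83/3,35] -> miss, prune
  N2 x:[37,133/3] y:[42,45] z:[100/3,115/3] -> miss, prune
  N4 x:[118/3,139/3] y:[119/3,46] z:[79/3,100/3] -> miss, prune
  N8 x:[33,115/3] y:[104/3,113/3] z:[31,112/3] -> hit [104/3,112/3] leaf, test {P1@t=37, P5(miss), P12(miss)}

Summary -> nodes [0, 1, 2, 4, 8]; box-tests=5; leaf-entries=1; first=P1

== RESULT ==
1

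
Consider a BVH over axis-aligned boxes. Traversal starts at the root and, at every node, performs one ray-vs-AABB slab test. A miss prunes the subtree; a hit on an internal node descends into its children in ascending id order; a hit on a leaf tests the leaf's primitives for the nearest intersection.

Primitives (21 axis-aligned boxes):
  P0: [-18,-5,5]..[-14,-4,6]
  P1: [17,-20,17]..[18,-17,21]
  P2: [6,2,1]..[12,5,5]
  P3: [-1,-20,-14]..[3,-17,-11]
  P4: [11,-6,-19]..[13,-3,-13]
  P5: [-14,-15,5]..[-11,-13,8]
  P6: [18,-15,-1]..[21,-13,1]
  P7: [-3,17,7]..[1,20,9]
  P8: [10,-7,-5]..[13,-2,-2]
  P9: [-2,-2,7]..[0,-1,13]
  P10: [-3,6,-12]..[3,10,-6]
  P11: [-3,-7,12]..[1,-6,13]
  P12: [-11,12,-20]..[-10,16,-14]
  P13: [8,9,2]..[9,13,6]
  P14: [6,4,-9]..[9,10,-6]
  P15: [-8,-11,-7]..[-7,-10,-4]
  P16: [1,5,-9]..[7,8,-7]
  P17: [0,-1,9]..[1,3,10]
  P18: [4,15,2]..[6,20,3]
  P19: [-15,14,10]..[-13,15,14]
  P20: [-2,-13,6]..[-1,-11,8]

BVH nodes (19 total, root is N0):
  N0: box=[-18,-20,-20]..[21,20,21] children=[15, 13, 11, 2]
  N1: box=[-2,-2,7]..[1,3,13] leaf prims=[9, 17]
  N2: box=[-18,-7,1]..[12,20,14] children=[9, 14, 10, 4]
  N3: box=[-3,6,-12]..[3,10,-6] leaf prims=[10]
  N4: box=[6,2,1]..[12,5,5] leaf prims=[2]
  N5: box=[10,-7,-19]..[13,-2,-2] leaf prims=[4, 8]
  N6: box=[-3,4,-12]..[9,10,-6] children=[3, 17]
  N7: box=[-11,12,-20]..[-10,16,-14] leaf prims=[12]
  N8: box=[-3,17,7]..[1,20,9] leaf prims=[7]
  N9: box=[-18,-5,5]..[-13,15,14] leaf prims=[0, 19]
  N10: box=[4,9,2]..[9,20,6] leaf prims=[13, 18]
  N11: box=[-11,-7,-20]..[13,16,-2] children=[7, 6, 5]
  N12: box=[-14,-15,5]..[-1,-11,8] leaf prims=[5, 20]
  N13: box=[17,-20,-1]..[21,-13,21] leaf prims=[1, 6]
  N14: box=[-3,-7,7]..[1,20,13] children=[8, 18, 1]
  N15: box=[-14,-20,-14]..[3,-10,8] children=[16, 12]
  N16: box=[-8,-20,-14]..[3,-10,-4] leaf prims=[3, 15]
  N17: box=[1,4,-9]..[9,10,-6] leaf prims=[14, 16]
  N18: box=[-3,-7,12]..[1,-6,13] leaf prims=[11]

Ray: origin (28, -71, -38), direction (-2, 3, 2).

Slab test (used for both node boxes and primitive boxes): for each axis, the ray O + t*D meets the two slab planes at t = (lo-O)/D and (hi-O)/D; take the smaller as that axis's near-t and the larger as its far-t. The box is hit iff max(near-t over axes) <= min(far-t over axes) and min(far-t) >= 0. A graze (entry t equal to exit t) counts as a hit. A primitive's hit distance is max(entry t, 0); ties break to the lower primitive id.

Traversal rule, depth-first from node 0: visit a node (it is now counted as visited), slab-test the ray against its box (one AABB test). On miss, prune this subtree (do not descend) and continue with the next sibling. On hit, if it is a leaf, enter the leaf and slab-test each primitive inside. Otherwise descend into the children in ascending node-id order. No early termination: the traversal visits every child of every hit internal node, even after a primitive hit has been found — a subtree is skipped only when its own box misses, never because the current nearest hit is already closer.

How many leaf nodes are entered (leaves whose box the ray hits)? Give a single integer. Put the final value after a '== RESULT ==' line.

Walk:
N0 x:[7/2,23] y:[17,91/3] z:[9,59/2] -> hit [17,23], descend [2, 11, 13, 15]
  N2 x:[8,23] y:[64/3,91/3] z:[39/2,26] -> hit [64/3,23], descend [4, 9, 10, 14]
    N4 x:[8,11] y:[73/3,76/3] z:[39/2,43/2] -> miss, prune
    N9 x:[41/2,23] y:[22,86/3] z:[43/2,26] -> hit [22,23] leaf, test {P0@t=22, P19(miss)}
    N10 x:[19/2,12] y:[80/3,91/3] z:[20,22] -> miss, prune
    N14 x:[27/2,31/2] y:[64/3,91/3] z:[45/2,51/2] -> miss, prune
  N11 x:[15/2,39/2] y:[64/3,29] z:[9,18] -> miss, prune
  N13 x:[7/2,11/2] y:[17,58/3] z:[37/2,59/2] -> miss, prune
  N15 x:[25/2,21] y:[17,61/3] z:[12,23] -> hit [17,61/3], descend [12, 16]
    N12 x:[29/2,21] y:[56/3,20] z:[43/2,23] -> miss, prune
    N16 x:[25/2,18] y:[17,61/3] z:[12,17] -> hit [17,17] leaf, test {P3(miss), P15(miss)}

order=[0, 2, 4, 9, 10, 14, 11, 13, 15, 12, 16]  |boxes|=11  |leaves|=2  hit=P0

== RESULT ==
2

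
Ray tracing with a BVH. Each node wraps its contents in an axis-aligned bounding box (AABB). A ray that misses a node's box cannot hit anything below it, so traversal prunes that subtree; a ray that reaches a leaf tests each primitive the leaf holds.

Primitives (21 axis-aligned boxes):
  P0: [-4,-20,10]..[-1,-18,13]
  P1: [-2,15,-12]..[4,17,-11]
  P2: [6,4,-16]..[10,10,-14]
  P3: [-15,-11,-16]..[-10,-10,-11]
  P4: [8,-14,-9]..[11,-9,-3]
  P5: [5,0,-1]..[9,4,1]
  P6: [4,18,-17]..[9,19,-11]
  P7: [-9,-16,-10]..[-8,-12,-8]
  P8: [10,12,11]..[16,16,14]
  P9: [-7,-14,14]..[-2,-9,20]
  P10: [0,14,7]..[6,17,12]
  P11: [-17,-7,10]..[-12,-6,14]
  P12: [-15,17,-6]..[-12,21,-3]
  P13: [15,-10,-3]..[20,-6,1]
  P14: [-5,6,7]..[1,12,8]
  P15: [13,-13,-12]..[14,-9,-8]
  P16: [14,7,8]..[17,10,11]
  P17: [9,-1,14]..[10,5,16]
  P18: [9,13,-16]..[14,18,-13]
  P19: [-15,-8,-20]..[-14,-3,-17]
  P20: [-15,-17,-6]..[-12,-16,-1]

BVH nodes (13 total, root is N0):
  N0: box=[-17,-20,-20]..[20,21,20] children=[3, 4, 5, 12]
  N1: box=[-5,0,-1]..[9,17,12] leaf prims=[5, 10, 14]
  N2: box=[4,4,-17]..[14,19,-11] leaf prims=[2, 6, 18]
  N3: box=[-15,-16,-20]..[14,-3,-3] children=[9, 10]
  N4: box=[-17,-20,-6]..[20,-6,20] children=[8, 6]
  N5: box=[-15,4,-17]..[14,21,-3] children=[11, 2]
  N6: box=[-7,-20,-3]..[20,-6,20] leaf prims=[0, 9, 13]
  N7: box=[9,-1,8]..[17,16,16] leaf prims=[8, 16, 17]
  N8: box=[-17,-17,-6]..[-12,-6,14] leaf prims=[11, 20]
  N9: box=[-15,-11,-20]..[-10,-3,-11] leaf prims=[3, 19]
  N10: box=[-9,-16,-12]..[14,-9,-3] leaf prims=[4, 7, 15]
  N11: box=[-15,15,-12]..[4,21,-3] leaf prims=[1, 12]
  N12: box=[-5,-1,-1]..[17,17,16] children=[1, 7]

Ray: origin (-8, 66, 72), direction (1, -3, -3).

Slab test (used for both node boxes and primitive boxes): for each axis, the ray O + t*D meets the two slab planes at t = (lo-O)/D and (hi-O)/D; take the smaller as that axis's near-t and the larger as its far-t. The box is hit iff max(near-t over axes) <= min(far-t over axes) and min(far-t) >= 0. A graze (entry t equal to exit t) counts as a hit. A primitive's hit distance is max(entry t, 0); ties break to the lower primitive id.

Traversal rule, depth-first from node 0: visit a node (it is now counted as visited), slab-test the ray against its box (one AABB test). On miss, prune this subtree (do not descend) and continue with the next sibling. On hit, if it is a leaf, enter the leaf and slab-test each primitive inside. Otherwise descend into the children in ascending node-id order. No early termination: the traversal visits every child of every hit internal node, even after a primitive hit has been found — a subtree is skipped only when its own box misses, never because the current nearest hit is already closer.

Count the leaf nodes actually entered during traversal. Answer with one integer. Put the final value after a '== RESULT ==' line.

Walk:
N0 x:[-9,28] y:[15,86/3] z:[52/3,92/3] -> hit [52/3,28], descend [3, 4, 5, 12]
  N3 x:[-7,22] y:[23,82/3] z:[25,92/3] -> miss, prune
  N4 x:[-9,28] y:[24,86/3] z:[52/3,26] -> hit [24,26], descend [6, 8]
    N6 x:[1,28] y:[24,86/3] z:[52/3,25] -> hit [24,25] leaf, test {P0(miss), P9(miss), P13@t=24}
    N8 x:[-9,-4] y:[24,83/3] z:[58/3,26] -> miss, prune
  N5 x:[-7,22] y:[15,62/3] z:[25,89/3] -> miss, prune
  N12 x:[3,25] y:[49/3,67/3] z:[56/3,73/3] -> hit [56/3,67/3], descend [1, 7]
    N1 x:[3,17] y:[49/3,22] z:[20,73/3] -> miss, prune
    N7 x:[17,25] y:[50/3,67/3] z:[56/3,64/3] -> hit [56/3,64/3] leaf, test {P8(miss), P16(miss), P17(miss)}

Visited [0, 3, 4, 6, 8, 5, 12, 1, 7]. Tests: 9 box, 2 leaf. Nearest: P13.

== RESULT ==
2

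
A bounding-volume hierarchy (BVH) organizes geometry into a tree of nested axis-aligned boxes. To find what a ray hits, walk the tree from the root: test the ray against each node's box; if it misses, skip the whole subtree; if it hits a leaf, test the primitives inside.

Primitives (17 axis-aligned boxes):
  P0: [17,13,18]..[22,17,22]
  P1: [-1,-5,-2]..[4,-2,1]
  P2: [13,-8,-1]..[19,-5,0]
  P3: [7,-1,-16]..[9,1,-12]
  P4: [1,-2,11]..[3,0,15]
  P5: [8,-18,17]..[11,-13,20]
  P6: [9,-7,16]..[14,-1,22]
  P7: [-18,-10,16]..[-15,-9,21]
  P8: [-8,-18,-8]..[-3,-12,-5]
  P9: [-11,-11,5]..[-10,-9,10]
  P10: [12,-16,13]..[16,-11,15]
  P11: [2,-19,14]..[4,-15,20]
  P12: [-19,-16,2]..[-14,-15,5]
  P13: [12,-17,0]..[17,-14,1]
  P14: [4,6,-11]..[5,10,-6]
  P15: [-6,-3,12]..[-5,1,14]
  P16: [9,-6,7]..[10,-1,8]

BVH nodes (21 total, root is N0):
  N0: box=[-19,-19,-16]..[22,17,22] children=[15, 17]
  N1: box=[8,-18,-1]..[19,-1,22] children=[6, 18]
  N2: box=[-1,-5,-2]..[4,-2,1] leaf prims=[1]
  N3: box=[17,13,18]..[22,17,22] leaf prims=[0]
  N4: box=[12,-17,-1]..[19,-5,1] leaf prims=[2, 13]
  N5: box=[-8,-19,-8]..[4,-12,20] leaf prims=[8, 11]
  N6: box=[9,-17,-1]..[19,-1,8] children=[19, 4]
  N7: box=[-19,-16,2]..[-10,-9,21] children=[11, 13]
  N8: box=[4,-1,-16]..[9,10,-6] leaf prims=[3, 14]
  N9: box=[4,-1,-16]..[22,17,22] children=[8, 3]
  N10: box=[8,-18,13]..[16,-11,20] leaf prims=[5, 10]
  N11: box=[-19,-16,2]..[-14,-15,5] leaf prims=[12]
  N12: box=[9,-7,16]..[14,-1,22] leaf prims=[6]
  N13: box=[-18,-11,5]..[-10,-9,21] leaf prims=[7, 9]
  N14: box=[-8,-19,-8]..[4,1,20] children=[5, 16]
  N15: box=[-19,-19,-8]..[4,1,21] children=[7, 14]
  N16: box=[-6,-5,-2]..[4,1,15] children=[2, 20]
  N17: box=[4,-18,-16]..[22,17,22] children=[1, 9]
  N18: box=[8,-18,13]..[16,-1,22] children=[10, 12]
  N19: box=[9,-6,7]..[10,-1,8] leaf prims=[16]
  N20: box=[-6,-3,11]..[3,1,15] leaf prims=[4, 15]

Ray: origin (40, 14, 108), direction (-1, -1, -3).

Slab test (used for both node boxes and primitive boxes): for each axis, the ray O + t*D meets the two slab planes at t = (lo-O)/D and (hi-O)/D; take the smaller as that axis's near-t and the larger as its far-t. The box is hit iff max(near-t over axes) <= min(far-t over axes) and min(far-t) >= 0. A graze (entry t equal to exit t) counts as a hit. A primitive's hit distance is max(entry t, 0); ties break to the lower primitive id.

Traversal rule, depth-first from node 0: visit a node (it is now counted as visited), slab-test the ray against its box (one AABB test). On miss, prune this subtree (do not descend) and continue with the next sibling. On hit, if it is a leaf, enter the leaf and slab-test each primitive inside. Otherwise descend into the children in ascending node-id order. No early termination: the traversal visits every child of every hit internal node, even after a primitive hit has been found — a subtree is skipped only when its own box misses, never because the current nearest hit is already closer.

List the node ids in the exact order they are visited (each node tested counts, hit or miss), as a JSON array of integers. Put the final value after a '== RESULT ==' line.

Walk:
N0 x:[18,59] y:[-3,33] z:[86/3,124/3] -> hit [86/3,33], descend [15, 17]
  N15 x:[36,59] y:[13,33] z:[29,116/3] -> miss, prune
  N17 x:[18,36] y:[-3,32] z:[86/3,124/3] -> hit [86/3,32], descend [1, 9]
    N1 x:[21,32] y:[15,32] z:[86/3,109/3] -> hit [86/3,32], descend [6, 18]
      N6 x:[21,31] y:[15,31] z:[100/3,109/3] -> miss, prune
      N18 x:[24,32] y:[15,32] z:[86/3,95/3] -> hit [86/3,95/3], descend [10, 12]
        N10 x:[24,32] y:[25,32] z:[88/3,95/3] -> hit [88/3,95/3] leaf, test {P5@t=88/3, P10(miss)}
        N12 x:[26,31] y:[15,21] z:[86/3,92/3] -> miss, prune
    N9 x:[18,36] y:[-3,15] z:[86/3,124/3] -> miss, prune

Summary -> nodes [0, 15, 17, 1, 6, 18, 10, 12, 9]; box-tests=9; leaf-entries=1; first=P5

== RESULT ==
[0, 15, 17, 1, 6, 18, 10, 12, 9]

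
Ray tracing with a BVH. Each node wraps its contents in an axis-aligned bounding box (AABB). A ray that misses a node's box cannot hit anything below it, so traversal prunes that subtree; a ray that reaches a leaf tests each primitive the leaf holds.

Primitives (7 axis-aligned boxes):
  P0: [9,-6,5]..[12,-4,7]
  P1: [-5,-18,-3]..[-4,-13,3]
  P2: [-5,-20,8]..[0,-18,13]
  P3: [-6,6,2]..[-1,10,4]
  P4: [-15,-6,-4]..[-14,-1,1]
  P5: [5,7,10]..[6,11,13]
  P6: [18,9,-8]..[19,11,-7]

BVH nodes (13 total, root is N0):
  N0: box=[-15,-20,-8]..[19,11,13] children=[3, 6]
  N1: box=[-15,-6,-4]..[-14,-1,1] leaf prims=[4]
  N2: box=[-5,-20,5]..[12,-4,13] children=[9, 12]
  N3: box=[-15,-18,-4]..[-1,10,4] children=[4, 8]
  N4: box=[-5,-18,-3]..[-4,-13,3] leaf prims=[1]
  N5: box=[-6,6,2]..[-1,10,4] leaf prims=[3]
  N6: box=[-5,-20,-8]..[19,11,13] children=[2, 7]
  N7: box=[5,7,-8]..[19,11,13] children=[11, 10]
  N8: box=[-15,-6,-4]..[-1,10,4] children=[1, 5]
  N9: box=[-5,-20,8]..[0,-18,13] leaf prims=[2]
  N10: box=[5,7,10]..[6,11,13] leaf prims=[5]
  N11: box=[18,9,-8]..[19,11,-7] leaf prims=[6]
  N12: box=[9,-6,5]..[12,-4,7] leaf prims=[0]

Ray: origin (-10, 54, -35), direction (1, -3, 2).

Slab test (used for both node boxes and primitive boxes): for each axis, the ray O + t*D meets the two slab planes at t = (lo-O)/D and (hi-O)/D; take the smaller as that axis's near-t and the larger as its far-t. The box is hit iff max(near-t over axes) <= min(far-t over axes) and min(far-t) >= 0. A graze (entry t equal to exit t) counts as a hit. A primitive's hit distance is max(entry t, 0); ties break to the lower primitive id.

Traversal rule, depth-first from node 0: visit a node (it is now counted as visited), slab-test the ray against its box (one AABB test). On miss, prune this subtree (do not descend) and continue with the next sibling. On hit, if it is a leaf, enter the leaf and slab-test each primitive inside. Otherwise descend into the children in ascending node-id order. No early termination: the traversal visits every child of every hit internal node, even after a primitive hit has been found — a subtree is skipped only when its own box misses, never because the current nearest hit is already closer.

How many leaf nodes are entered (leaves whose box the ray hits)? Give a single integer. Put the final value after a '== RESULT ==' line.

Trace the traversal:
N0 x:[-5,29] y:[43/3,74/3] z:[27/2,24] -> hit [43/3,24], descend [3, 6]
  N3 x:[-5,9] y:[44/3,24] z:[31/2,39/2] -> miss, prune
  N6 x:[5,29] y:[43/3,74/3] z:[27/2,24] -> hit [43/3,24], descend [2, 7]
    N2 x:[5,22] y:[58/3,74/3] z:[20,24] -> hit [20,22], descend [9, 12]
      N9 x:[5,10] y:[24,74/3] z:[43/2,24] -> miss, prune
      N12 x:[19,22] y:[58/3,20] z:[20,21] -> hit [20,20] leaf, test {P0@t=20}
    N7 x:[15,29] y:[43/3,47/3] z:[27/2,24] -> hit [15,47/3], descend [10, 11]
      N10 x:[15,16] y:[43/3,47/3] z:[45/2,24] -> miss, prune
      N11 x:[28,29] y:[43/3,15] z:[27/2,14] -> miss, prune

Visited [0, 3, 6, 2, 9, 12, 7, 10, 11]. Tests: 9 box, 1 leaf. Nearest: P0.

== RESULT ==
1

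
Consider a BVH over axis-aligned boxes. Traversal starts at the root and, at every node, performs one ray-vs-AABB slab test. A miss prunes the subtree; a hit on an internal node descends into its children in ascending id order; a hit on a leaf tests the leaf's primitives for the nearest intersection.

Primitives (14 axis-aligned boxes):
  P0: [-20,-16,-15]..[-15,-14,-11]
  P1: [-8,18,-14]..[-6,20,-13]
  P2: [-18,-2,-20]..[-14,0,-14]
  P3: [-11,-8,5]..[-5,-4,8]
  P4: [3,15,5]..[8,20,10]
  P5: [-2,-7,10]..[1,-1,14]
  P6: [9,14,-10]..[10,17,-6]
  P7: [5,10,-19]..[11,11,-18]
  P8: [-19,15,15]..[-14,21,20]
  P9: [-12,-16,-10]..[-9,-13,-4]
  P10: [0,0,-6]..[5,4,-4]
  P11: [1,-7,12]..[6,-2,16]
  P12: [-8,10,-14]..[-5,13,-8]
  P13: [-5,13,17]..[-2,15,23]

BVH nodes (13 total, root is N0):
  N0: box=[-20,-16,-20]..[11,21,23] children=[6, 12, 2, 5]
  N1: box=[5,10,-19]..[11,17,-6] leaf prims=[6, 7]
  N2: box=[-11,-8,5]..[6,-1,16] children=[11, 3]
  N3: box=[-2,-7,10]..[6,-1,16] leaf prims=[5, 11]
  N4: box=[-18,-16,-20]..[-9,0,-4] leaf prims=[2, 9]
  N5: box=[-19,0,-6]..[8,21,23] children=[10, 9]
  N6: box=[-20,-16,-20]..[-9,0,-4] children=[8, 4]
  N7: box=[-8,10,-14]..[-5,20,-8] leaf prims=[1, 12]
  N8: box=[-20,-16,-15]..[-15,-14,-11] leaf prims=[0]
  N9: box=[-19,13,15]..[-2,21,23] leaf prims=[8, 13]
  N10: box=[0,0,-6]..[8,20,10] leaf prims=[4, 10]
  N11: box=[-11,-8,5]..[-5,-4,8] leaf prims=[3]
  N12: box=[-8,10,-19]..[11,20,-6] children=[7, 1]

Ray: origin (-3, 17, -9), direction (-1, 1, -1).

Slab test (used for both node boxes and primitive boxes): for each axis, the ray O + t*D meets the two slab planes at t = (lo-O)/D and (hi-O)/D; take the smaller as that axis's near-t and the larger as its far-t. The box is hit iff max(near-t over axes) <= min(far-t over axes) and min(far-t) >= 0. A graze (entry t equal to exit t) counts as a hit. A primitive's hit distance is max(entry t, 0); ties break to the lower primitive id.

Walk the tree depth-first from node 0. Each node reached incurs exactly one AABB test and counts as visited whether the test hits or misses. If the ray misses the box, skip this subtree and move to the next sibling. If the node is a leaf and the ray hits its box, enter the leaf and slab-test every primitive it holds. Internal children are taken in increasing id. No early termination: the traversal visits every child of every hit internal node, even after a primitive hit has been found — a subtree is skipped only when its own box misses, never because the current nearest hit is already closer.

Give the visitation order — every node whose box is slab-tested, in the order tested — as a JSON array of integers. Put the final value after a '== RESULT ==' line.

Traverse from the root:
N0 x:[-14,17] y:[-33,4] z:[-32,11] -> hit [-14,4], descend [2, 5, 6, 12]
  N2 x:[-9,8] y:[-25,-18] z:[-25,-14] -> miss, prune
  N5 x:[-11,16] y:[-17,4] z:[-32,-3] -> miss, prune
  N6 x:[6,17] y:[-33,-17] z:[-5,11] -> miss, prune
  N12 x:[-14,5] y:[-7,3] z:[-3,10] -> hit [-3,3], descend [1, 7]
    N1 x:[-14,-8] y:[-7,0] z:[-3,10] -> miss, prune
    N7 x:[2,5] y:[-7,3] z:[-1,5] -> hit [2,3] leaf, test {P1(miss), P12(miss)}

Summary -> nodes [0, 2, 5, 6, 12, 1, 7]; box-tests=7; leaf-entries=1; first=miss

== RESULT ==
[0, 2, 5, 6, 12, 1, 7]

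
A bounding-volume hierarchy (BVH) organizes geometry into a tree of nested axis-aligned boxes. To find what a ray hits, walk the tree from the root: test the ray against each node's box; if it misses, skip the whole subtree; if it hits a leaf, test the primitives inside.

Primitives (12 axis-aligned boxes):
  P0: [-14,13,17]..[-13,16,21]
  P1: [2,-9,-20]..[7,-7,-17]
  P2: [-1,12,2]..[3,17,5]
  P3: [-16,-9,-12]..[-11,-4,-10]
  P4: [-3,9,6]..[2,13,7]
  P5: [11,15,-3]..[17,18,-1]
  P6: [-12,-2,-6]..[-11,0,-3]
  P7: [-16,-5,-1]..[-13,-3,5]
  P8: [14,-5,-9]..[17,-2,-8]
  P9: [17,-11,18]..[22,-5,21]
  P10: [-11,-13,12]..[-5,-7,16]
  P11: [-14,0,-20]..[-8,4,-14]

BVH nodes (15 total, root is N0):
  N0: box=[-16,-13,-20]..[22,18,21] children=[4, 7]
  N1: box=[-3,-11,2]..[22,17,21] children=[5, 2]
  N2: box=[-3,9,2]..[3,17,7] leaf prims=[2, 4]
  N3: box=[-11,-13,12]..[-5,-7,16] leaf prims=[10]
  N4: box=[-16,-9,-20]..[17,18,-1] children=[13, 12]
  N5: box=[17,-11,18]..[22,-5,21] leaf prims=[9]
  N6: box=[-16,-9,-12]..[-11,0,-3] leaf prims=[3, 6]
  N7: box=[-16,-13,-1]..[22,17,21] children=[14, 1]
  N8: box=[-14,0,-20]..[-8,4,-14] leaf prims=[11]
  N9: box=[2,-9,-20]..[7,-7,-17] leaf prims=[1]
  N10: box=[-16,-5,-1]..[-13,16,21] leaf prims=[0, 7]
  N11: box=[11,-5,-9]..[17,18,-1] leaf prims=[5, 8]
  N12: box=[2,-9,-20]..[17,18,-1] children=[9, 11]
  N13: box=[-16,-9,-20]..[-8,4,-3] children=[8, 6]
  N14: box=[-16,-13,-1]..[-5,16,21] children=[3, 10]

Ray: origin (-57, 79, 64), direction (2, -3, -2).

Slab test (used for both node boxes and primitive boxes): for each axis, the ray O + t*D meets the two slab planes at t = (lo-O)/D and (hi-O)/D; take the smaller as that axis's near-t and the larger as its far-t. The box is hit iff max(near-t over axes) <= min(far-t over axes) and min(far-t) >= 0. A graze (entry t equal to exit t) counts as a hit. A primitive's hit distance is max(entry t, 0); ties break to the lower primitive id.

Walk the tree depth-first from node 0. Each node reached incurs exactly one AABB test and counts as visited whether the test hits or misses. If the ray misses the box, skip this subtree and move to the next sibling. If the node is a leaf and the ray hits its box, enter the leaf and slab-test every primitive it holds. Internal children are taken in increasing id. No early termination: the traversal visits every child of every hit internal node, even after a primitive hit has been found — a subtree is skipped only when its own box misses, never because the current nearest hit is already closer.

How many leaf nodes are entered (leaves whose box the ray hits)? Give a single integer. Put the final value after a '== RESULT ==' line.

Trace the traversal:
N0 x:[41/2,79/2] y:[61/3,92/3] z:[43/2,42] -> hit [43/2,92/3], descend [4, 7]
  N4 x:[41/2,37] y:[61/3,88/3] z:[65/2,42] -> miss, prune
  N7 x:[41/2,79/2] y:[62/3,92/3] z:[43/2,65/2] -> hit [43/2,92/3], descend [1, 14]
    N1 x:[27,79/2] y:[62/3,30] z:[43/2,31] -> hit [27,30], descend [2, 5]
      N2 x:[27,30] y:[62/3,70/3] z:[57/2,31] -> miss, prune
      N5 x:[37,79/2] y:[28,30] z:[43/2,23] -> miss, prune
    N14 x:[41/2,26] y:[21,92/3] z:[43/2,65/2] -> hit [43/2,26], descend [3, 10]
      N3 x:[23,26] y:[86/3,92/3] z:[24,26] -> miss, prune
      N10 x:[41/2,22] y:[21,28] z:[43/2,65/2] -> hit [43/2,22] leaf, test {P0@t=43/2, P7(miss)}

order=[0, 4, 7, 1, 2, 5, 14, 3, 10]  |boxes|=9  |leaves|=1  hit=P0

== RESULT ==
1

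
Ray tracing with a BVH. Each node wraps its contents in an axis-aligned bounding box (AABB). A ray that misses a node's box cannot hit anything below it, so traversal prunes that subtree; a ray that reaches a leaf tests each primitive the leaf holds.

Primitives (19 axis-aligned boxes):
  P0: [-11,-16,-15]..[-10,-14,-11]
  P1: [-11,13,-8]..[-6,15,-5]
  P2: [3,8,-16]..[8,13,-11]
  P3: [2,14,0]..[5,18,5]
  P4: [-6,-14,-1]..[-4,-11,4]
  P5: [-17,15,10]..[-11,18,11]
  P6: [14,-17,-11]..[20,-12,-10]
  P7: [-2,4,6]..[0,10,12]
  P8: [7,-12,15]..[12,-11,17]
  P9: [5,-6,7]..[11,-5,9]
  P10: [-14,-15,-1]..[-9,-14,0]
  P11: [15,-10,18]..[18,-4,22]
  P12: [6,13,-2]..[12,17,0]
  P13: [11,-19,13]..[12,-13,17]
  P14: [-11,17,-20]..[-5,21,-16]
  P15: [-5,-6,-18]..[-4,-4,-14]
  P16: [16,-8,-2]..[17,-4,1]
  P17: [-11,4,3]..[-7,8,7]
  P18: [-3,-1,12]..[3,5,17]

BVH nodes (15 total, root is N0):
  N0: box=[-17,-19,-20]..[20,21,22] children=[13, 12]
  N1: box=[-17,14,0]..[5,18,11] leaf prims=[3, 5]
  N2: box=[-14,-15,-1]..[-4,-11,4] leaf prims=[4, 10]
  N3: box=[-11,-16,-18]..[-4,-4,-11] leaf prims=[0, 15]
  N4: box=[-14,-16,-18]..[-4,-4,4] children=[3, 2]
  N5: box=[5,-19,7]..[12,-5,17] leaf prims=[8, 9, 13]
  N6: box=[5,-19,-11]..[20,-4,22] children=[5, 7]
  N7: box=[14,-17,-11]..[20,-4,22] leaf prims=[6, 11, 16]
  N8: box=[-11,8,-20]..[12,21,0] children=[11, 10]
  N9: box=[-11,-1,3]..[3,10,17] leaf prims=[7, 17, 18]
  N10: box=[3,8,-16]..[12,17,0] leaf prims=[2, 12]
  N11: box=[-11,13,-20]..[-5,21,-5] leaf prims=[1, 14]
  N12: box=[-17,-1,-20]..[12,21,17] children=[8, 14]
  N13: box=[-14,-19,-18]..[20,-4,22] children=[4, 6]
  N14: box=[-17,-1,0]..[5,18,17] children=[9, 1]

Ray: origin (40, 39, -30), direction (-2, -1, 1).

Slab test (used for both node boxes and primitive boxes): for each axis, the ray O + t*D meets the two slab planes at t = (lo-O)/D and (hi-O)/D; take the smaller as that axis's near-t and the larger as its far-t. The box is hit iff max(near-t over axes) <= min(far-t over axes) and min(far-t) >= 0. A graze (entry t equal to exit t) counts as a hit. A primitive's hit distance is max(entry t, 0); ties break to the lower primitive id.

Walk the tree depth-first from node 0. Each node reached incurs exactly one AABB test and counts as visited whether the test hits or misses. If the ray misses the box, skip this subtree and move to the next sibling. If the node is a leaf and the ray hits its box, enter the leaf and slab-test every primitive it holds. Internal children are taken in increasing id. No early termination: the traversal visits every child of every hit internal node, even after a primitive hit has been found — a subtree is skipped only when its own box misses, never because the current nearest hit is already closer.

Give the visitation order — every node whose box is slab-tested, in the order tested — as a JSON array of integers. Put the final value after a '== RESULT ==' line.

Walk:
N0 x:[10,57/2] y:[18,58] z:[10,52] -> hit [18,57/2], descend [12, 13]
  N12 x:[14,57/2] y:[18,40] z:[10,47] -> hit [18,57/2], descend [8, 14]
    N8 x:[14,51/2] y:[18,31] z:[10,30] -> hit [18,51/2], descend [10, 11]
      N10 x:[14,37/2] y:[22,31] z:[14,30] -> miss, prune
      N11 x:[45/2,51/2] y:[18,26] z:[10,25] -> hit [45/2,25] leaf, test {P1@t=24, P14(miss)}
    N14 x:[35/2,57/2] y:[21,40] z:[30,47] -> miss, prune
  N13 x:[10,27] y:[43,58] z:[12,52] -> miss, prune

order=[0, 12, 8, 10, 11, 14, 13]  |boxes|=7  |leaves|=1  hit=P1

== RESULT ==
[0, 12, 8, 10, 11, 14, 13]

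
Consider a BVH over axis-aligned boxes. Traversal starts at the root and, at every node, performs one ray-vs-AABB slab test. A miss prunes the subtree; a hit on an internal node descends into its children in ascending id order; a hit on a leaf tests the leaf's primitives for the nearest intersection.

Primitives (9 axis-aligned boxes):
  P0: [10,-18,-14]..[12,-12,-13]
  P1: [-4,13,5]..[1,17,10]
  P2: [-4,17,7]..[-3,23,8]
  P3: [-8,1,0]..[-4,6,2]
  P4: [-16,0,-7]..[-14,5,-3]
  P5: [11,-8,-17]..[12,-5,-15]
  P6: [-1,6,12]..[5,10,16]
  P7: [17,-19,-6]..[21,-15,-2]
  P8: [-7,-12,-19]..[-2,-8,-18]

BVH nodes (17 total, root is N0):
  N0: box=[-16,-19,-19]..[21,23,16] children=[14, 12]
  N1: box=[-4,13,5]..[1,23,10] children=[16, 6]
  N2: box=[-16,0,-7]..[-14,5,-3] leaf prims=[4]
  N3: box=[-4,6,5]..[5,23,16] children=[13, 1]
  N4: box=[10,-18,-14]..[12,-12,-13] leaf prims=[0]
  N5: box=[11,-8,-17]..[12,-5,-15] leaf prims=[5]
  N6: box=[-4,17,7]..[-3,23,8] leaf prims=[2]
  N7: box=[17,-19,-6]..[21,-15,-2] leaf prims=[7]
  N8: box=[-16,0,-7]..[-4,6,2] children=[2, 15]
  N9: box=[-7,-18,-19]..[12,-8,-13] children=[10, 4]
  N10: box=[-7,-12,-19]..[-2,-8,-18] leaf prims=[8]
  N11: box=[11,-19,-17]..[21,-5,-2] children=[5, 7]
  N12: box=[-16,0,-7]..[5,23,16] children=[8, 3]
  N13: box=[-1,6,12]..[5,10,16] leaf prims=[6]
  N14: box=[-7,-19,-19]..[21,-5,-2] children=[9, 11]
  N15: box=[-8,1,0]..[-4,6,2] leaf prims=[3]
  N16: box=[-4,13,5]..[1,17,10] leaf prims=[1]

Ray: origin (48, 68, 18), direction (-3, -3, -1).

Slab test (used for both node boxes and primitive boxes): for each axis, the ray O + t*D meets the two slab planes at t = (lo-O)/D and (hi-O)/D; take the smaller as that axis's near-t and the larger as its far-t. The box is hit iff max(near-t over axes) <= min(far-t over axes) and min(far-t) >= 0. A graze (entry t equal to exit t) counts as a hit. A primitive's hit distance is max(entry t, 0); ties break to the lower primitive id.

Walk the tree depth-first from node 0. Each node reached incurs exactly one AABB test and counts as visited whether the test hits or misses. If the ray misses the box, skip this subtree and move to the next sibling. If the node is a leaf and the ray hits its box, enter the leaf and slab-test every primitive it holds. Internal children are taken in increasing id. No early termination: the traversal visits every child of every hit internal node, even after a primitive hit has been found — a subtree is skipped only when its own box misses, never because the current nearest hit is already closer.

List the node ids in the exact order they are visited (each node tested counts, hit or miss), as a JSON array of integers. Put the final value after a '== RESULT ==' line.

Traverse from the root:
N0 x:[9,64/3] y:[15,29] z:[2,37] -> hit [15,64/3], descend [12, 14]
  N12 x:[43/3,64/3] y:[15,68/3] z:[2,25] -> hit [15,64/3], descend [3, 8]
    N3 x:[43/3,52/3] y:[15,62/3] z:[2,13] -> miss, prune
    N8 x:[52/3,64/3] y:[62/3,68/3] z:[16,25] -> hit [62/3,64/3], descend [2, 15]
      N2 x:[62/3,64/3] y:[21,68/3] z:[21,25] -> hit [21,64/3] leaf, test {P4@t=21}
      N15 x:[52/3,56/3] y:[62/3,67/3] z:[16,18] -> miss, prune
  N14 x:[9,55/3] y:[73/3,29] z:[20,37] -> miss, prune

Visited [0, 12, 3, 8, 2, 15, 14]. Tests: 7 box, 1 leaf. Nearest: P4.

== RESULT ==
[0, 12, 3, 8, 2, 15, 14]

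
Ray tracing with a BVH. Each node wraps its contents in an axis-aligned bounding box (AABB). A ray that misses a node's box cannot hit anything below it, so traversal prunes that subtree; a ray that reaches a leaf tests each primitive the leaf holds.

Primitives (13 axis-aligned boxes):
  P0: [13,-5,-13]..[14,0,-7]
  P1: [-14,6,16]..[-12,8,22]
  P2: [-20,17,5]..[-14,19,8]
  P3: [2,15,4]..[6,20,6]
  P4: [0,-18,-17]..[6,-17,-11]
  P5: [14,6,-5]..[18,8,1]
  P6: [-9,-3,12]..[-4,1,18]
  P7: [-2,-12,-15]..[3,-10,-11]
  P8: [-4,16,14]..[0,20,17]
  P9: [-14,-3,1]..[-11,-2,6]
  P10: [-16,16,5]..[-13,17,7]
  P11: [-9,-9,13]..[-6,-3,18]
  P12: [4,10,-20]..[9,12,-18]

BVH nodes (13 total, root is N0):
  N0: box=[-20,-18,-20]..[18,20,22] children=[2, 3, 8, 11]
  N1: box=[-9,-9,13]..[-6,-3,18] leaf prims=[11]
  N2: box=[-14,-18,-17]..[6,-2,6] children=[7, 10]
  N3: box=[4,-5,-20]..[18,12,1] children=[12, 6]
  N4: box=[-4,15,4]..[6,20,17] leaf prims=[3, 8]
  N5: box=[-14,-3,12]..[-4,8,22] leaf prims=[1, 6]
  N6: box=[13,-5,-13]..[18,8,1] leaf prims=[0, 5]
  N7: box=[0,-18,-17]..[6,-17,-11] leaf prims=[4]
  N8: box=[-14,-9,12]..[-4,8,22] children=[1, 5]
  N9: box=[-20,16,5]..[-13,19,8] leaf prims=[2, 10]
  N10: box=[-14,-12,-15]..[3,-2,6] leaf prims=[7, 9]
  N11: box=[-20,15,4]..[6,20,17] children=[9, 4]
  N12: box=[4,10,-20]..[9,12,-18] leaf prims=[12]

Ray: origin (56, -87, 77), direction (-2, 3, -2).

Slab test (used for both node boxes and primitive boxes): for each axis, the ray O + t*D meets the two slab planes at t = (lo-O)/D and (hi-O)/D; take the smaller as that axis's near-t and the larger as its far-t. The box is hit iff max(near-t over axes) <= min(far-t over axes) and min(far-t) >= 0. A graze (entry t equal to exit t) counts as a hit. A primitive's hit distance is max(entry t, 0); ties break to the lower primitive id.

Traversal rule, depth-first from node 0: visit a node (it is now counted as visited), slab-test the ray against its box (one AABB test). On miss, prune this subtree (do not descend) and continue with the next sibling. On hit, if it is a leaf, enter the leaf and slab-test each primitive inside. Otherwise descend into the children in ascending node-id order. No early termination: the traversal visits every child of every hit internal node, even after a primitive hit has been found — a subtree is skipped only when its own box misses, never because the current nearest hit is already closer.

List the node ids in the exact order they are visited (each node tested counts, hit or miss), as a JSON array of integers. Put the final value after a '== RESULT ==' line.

Walk:
N0 x:[19,38] y:[23,107/3] z:[55/2,97/2] -> hit [55/2,107/3], descend [2, 3, 8, 11]
  N2 x:[25,35] y:[23,85/3] z:[71/2,47] -> miss, prune
  N3 x:[19,26] y:[82/3,33] z:[38,97/2] -> miss, prune
  N8 x:[30,35] y:[26,95/3] z:[55/2,65/2] -> hit [30,95/3], descend [1, 5]
    N1 x:[31,65/2] y:[26,28] z:[59/2,32] -> miss, prune
    N5 x:[30,35] y:[28,95/3] z:[55/2,65/2] -> hit [30,95/3] leaf, test {P1(miss), P6(miss)}
  N11 x:[25,38] y:[34,107/3] z:[30,73/2] -> hit [34,107/3], descend [4, 9]
    N4 x:[25,30] y:[34,107/3] z:[30,73/2] -> miss, prune
    N9 x:[69/2,38] y:[103/3,106/3] z:[69/2,36] -> hit [69/2,106/3] leaf, test {P2@t=35, P10(miss)}

Summary -> nodes [0, 2, 3, 8, 1, 5, 11, 4, 9]; box-tests=9; leaf-entries=2; first=P2

== RESULT ==
[0, 2, 3, 8, 1, 5, 11, 4, 9]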